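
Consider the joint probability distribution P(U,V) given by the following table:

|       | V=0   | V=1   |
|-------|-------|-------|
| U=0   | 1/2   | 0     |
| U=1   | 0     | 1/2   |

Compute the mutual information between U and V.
Marginal P(U) (row sums):
  P(U=0) = 1/2 + 0 = 1/2
  P(U=1) = 0 + 1/2 = 1/2
Marginal P(V) (column sums):
  P(V=0) = 1/2 + 0 = 1/2
  P(V=1) = 0 + 1/2 = 1/2

H(U) = -[(1/2)·log₂(1/2) + (1/2)·log₂(1/2)]
  = 0.5000 + 0.5000
  = 1.0000 bits
H(V) = -[(1/2)·log₂(1/2) + (1/2)·log₂(1/2)]
  = 0.5000 + 0.5000
  = 1.0000 bits
H(U,V) = -[(1/2)·log₂(1/2) + (1/2)·log₂(1/2)]
  = 0.5000 + 0.5000
  = 1.0000 bits

I(U;V) = H(U) + H(V) - H(U,V)
  = 1.0000 + 1.0000 - 1.0000
  = 1.0000 bits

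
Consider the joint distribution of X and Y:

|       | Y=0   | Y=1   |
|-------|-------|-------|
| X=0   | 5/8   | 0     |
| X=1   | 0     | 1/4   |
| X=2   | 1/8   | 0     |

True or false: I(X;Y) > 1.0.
Marginal P(X) (row sums):
  P(X=0) = 5/8 + 0 = 5/8
  P(X=1) = 0 + 1/4 = 1/4
  P(X=2) = 1/8 + 0 = 1/8
Marginal P(Y) (column sums):
  P(Y=0) = 5/8 + 0 + 1/8 = 3/4
  P(Y=1) = 0 + 1/4 + 0 = 1/4

H(X) = -[(5/8)·log₂(5/8) + (1/4)·log₂(1/4) + (1/8)·log₂(1/8)]
  = 0.4238 + 0.5000 + 0.3750
  = 1.2988 bits
H(Y) = -[(3/4)·log₂(3/4) + (1/4)·log₂(1/4)]
  = 0.3113 + 0.5000
  = 0.8113 bits
H(X,Y) = -[(5/8)·log₂(5/8) + (1/4)·log₂(1/4) + (1/8)·log₂(1/8)]
  = 0.4238 + 0.5000 + 0.3750
  = 1.2988 bits

I(X;Y) = H(X) + H(Y) - H(X,Y)
  = 1.2988 + 0.8113 - 1.2988
  = 0.8113 bits

False. I(X;Y) = 0.8113 bits, which is ≤ 1.0 bits.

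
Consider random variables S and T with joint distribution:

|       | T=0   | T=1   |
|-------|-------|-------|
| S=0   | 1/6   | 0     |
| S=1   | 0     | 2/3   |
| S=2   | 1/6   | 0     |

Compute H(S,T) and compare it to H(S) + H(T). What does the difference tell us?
Marginal P(S) (row sums):
  P(S=0) = 1/6 + 0 = 1/6
  P(S=1) = 0 + 2/3 = 2/3
  P(S=2) = 1/6 + 0 = 1/6
Marginal P(T) (column sums):
  P(T=0) = 1/6 + 0 + 1/6 = 1/3
  P(T=1) = 0 + 2/3 + 0 = 2/3

H(S,T) = -[(1/6)·log₂(1/6) + (2/3)·log₂(2/3) + (1/6)·log₂(1/6)]
  = 0.4308 + 0.3900 + 0.4308
  = 1.2516 bits
H(S) = -[(1/6)·log₂(1/6) + (2/3)·log₂(2/3) + (1/6)·log₂(1/6)]
  = 0.4308 + 0.3900 + 0.4308
  = 1.2516 bits
H(T) = -[(1/3)·log₂(1/3) + (2/3)·log₂(2/3)]
  = 0.5283 + 0.3900
  = 0.9183 bits

H(S) + H(T) = 1.2516 + 0.9183 = 2.1699 bits
Difference: H(S) + H(T) - H(S,T) = 2.1699 - 1.2516 = 0.9183 bits = I(S;T)

The difference is the mutual information; it is positive here, so S and T are dependent (knowing one reduces uncertainty about the other by 0.9183 bits).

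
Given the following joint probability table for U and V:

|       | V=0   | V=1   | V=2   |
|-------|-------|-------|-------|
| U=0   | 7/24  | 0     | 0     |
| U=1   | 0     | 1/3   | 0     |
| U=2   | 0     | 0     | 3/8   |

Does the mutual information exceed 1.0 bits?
Marginal P(U) (row sums):
  P(U=0) = 7/24 + 0 + 0 = 7/24
  P(U=1) = 0 + 1/3 + 0 = 1/3
  P(U=2) = 0 + 0 + 3/8 = 3/8
Marginal P(V) (column sums):
  P(V=0) = 7/24 + 0 + 0 = 7/24
  P(V=1) = 0 + 1/3 + 0 = 1/3
  P(V=2) = 0 + 0 + 3/8 = 3/8

H(U) = -[(7/24)·log₂(7/24) + (1/3)·log₂(1/3) + (3/8)·log₂(3/8)]
  = 0.5185 + 0.5283 + 0.5306
  = 1.5774 bits
H(V) = -[(7/24)·log₂(7/24) + (1/3)·log₂(1/3) + (3/8)·log₂(3/8)]
  = 0.5185 + 0.5283 + 0.5306
  = 1.5774 bits
H(U,V) = -[(7/24)·log₂(7/24) + (1/3)·log₂(1/3) + (3/8)·log₂(3/8)]
  = 0.5185 + 0.5283 + 0.5306
  = 1.5774 bits

I(U;V) = H(U) + H(V) - H(U,V)
  = 1.5774 + 1.5774 - 1.5774
  = 1.5774 bits

Yes. I(U;V) = 1.5774 bits, which is > 1.0 bits.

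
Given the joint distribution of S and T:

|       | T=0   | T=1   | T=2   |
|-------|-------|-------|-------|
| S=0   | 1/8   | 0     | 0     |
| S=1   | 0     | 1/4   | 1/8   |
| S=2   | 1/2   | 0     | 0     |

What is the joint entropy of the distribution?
H(S,T) = -Σ P(S,T) log₂ P(S,T), summed over the non-zero cells:
H(S,T) = -[(1/8)·log₂(1/8) + (1/4)·log₂(1/4) + (1/8)·log₂(1/8) + (1/2)·log₂(1/2)]
  = 0.3750 + 0.5000 + 0.3750 + 0.5000
  = 1.7500 bits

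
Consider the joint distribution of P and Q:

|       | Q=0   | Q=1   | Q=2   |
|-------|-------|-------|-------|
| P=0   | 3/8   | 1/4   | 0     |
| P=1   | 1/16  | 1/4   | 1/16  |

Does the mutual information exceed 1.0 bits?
Marginal P(P) (row sums):
  P(P=0) = 3/8 + 1/4 + 0 = 5/8
  P(P=1) = 1/16 + 1/4 + 1/16 = 3/8
Marginal P(Q) (column sums):
  P(Q=0) = 3/8 + 1/16 = 7/16
  P(Q=1) = 1/4 + 1/4 = 1/2
  P(Q=2) = 0 + 1/16 = 1/16

H(P) = -[(5/8)·log₂(5/8) + (3/8)·log₂(3/8)]
  = 0.4238 + 0.5306
  = 0.9544 bits
H(Q) = -[(7/16)·log₂(7/16) + (1/2)·log₂(1/2) + (1/16)·log₂(1/16)]
  = 0.5218 + 0.5000 + 0.2500
  = 1.2718 bits
H(P,Q) = -[(3/8)·log₂(3/8) + (1/4)·log₂(1/4) + (1/16)·log₂(1/16) + (1/4)·log₂(1/4) + (1/16)·log₂(1/16)]
  = 0.5306 + 0.5000 + 0.2500 + 0.5000 + 0.2500
  = 2.0306 bits

I(P;Q) = H(P) + H(Q) - H(P,Q)
  = 0.9544 + 1.2718 - 2.0306
  = 0.1956 bits

No. I(P;Q) = 0.1956 bits, which is ≤ 1.0 bits.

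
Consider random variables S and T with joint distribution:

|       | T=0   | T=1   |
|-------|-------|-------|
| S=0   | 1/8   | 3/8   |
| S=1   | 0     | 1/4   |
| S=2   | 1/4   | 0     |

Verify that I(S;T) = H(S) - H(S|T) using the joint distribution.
Left side, from I(S;T) = H(S) + H(T) - H(S,T):
Marginal P(S) (row sums):
  P(S=0) = 1/8 + 3/8 = 1/2
  P(S=1) = 0 + 1/4 = 1/4
  P(S=2) = 1/4 + 0 = 1/4
Marginal P(T) (column sums):
  P(T=0) = 1/8 + 0 + 1/4 = 3/8
  P(T=1) = 3/8 + 1/4 + 0 = 5/8

H(S) = -[(1/2)·log₂(1/2) + (1/4)·log₂(1/4) + (1/4)·log₂(1/4)]
  = 0.5000 + 0.5000 + 0.5000
  = 1.5000 bits
H(T) = -[(3/8)·log₂(3/8) + (5/8)·log₂(5/8)]
  = 0.5306 + 0.4238
  = 0.9544 bits
H(S,T) = -[(1/8)·log₂(1/8) + (3/8)·log₂(3/8) + (1/4)·log₂(1/4) + (1/4)·log₂(1/4)]
  = 0.3750 + 0.5306 + 0.5000 + 0.5000
  = 1.9056 bits

I(S;T) = H(S) + H(T) - H(S,T)
  = 1.5000 + 0.9544 - 1.9056
  = 0.5488 bits

Right side, with H(S|T) computed directly from the conditional probabilities:
H(S|T) = -Σ P(S,T)·log₂ P(S|T), where P(S|T) = P(S,T) / P(T)
  (cells with P(S,T) = 0 contribute 0)
  (S=0,T=0): P(S|T) = (1/8)/(3/8) = 1/3;  -(1/8)·log₂(1/3) = 0.1981
  (S=0,T=1): P(S|T) = (3/8)/(5/8) = 3/5;  -(3/8)·log₂(3/5) = 0.2764
  (S=1,T=1): P(S|T) = (1/4)/(5/8) = 2/5;  -(1/4)·log₂(2/5) = 0.3305
  (S=2,T=0): P(S|T) = (1/4)/(3/8) = 2/3;  -(1/4)·log₂(2/3) = 0.1462
H(S|T) = 0.1981 + 0.2764 + 0.3305 + 0.1462
  = 0.9512 bits
H(S) - H(S|T) = 1.5000 - 0.9512 = 0.5488 bits

Both sides equal 0.5488 bits, so I(S;T) = H(S) - H(S|T) ✓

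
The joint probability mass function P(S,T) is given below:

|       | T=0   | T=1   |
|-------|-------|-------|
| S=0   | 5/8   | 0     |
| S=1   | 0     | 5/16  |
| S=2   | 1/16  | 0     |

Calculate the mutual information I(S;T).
Marginal P(S) (row sums):
  P(S=0) = 5/8 + 0 = 5/8
  P(S=1) = 0 + 5/16 = 5/16
  P(S=2) = 1/16 + 0 = 1/16
Marginal P(T) (column sums):
  P(T=0) = 5/8 + 0 + 1/16 = 11/16
  P(T=1) = 0 + 5/16 + 0 = 5/16

H(S) = -[(5/8)·log₂(5/8) + (5/16)·log₂(5/16) + (1/16)·log₂(1/16)]
  = 0.4238 + 0.5244 + 0.2500
  = 1.1982 bits
H(T) = -[(11/16)·log₂(11/16) + (5/16)·log₂(5/16)]
  = 0.3716 + 0.5244
  = 0.8960 bits
H(S,T) = -[(5/8)·log₂(5/8) + (5/16)·log₂(5/16) + (1/16)·log₂(1/16)]
  = 0.4238 + 0.5244 + 0.2500
  = 1.1982 bits

I(S;T) = H(S) + H(T) - H(S,T)
  = 1.1982 + 0.8960 - 1.1982
  = 0.8960 bits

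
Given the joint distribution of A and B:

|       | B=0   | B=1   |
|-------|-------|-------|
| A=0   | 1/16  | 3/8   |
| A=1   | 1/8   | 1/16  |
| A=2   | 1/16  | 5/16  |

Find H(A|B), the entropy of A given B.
Marginal P(B) (column sums):
  P(B=0) = 1/16 + 1/8 + 1/16 = 1/4
  P(B=1) = 3/8 + 1/16 + 5/16 = 3/4

H(A|B) = -Σ P(A,B)·log₂ P(A|B), where P(A|B) = P(A,B) / P(B)
  (A=0,B=0): P(A|B) = (1/16)/(1/4) = 1/4;  -(1/16)·log₂(1/4) = 0.1250
  (A=0,B=1): P(A|B) = (3/8)/(3/4) = 1/2;  -(3/8)·log₂(1/2) = 0.3750
  (A=1,B=0): P(A|B) = (1/8)/(1/4) = 1/2;  -(1/8)·log₂(1/2) = 0.1250
  (A=1,B=1): P(A|B) = (1/16)/(3/4) = 1/12;  -(1/16)·log₂(1/12) = 0.2241
  (A=2,B=0): P(A|B) = (1/16)/(1/4) = 1/4;  -(1/16)·log₂(1/4) = 0.1250
  (A=2,B=1): P(A|B) = (5/16)/(3/4) = 5/12;  -(5/16)·log₂(5/12) = 0.3947
H(A|B) = 0.1250 + 0.3750 + 0.1250 + 0.2241 + 0.1250 + 0.3947
  = 1.3688 bits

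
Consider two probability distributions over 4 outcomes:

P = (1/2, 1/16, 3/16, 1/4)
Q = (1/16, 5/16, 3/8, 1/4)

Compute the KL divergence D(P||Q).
D(P||Q) = Σ P(i) log₂(P(i)/Q(i))
  i=0: (1/2) × log₂((1/2)/(1/16)) = (1/2) × log₂(8) = 1.5000
  i=1: (1/16) × log₂((1/16)/(5/16)) = (1/16) × log₂(1/5) = -0.1451
  i=2: (3/16) × log₂((3/16)/(3/8)) = (3/16) × log₂(1/2) = -0.1875
  i=3: (1/4) × log₂((1/4)/(1/4)) = (1/4) × log₂(1) = 0.0000
D(P||Q) = 1.5000 - 0.1451 - 0.1875 + 0.0000
  = 1.1674 bits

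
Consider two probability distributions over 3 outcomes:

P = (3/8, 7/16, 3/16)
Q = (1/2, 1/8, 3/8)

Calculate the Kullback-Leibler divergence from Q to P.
D(P||Q) = Σ P(i) log₂(P(i)/Q(i))
  i=0: (3/8) × log₂((3/8)/(1/2)) = (3/8) × log₂(3/4) = -0.1556
  i=1: (7/16) × log₂((7/16)/(1/8)) = (7/16) × log₂(7/2) = 0.7907
  i=2: (3/16) × log₂((3/16)/(3/8)) = (3/16) × log₂(1/2) = -0.1875
D(P||Q) = -0.1556 + 0.7907 - 0.1875
  = 0.4476 bits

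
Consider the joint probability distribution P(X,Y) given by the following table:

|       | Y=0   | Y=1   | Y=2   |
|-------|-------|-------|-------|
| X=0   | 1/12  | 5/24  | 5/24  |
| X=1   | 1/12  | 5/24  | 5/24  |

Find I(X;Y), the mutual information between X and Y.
Marginal P(X) (row sums):
  P(X=0) = 1/12 + 5/24 + 5/24 = 1/2
  P(X=1) = 1/12 + 5/24 + 5/24 = 1/2
Marginal P(Y) (column sums):
  P(Y=0) = 1/12 + 1/12 = 1/6
  P(Y=1) = 5/24 + 5/24 = 5/12
  P(Y=2) = 5/24 + 5/24 = 5/12

H(X) = -[(1/2)·log₂(1/2) + (1/2)·log₂(1/2)]
  = 0.5000 + 0.5000
  = 1.0000 bits
H(Y) = -[(1/6)·log₂(1/6) + (5/12)·log₂(5/12) + (5/12)·log₂(5/12)]
  = 0.4308 + 0.5263 + 0.5263
  = 1.4834 bits
H(X,Y) = -[(1/12)·log₂(1/12) + (5/24)·log₂(5/24) + (5/24)·log₂(5/24) + (1/12)·log₂(1/12) + (5/24)·log₂(5/24) + (5/24)·log₂(5/24)]
  = 0.2987 + 0.4715 + 0.4715 + 0.2987 + 0.4715 + 0.4715
  = 2.4834 bits

I(X;Y) = H(X) + H(Y) - H(X,Y)
  = 1.0000 + 1.4834 - 2.4834
  = 0.0000 bits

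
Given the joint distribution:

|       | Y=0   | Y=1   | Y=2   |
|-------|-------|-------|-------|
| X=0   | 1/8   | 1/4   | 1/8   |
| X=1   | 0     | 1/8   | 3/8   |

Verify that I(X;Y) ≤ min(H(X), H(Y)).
Marginal P(X) (row sums):
  P(X=0) = 1/8 + 1/4 + 1/8 = 1/2
  P(X=1) = 0 + 1/8 + 3/8 = 1/2
Marginal P(Y) (column sums):
  P(Y=0) = 1/8 + 0 = 1/8
  P(Y=1) = 1/4 + 1/8 = 3/8
  P(Y=2) = 1/8 + 3/8 = 1/2

H(X) = -[(1/2)·log₂(1/2) + (1/2)·log₂(1/2)]
  = 0.5000 + 0.5000
  = 1.0000 bits
H(Y) = -[(1/8)·log₂(1/8) + (3/8)·log₂(3/8) + (1/2)·log₂(1/2)]
  = 0.3750 + 0.5306 + 0.5000
  = 1.4056 bits
H(X,Y) = -[(1/8)·log₂(1/8) + (1/4)·log₂(1/4) + (1/8)·log₂(1/8) + (1/8)·log₂(1/8) + (3/8)·log₂(3/8)]
  = 0.3750 + 0.5000 + 0.3750 + 0.3750 + 0.5306
  = 2.1556 bits

I(X;Y) = H(X) + H(Y) - H(X,Y)
  = 1.0000 + 1.4056 - 2.1556
  = 0.2500 bits

min(H(X), H(Y)) = min(1.0000, 1.4056) = 1.0000 bits
Since 0.2500 ≤ 1.0000, the bound is satisfied ✓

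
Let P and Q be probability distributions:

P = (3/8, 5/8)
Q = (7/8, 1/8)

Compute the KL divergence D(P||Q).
D(P||Q) = Σ P(i) log₂(P(i)/Q(i))
  i=0: (3/8) × log₂((3/8)/(7/8)) = (3/8) × log₂(3/7) = -0.4584
  i=1: (5/8) × log₂((5/8)/(1/8)) = (5/8) × log₂(5) = 1.4512
D(P||Q) = -0.4584 + 1.4512
  = 0.9928 bits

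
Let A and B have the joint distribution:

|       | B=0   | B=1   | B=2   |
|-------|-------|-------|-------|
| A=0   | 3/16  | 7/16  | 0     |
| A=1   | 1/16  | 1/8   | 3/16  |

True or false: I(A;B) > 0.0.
Marginal P(A) (row sums):
  P(A=0) = 3/16 + 7/16 + 0 = 5/8
  P(A=1) = 1/16 + 1/8 + 3/16 = 3/8
Marginal P(B) (column sums):
  P(B=0) = 3/16 + 1/16 = 1/4
  P(B=1) = 7/16 + 1/8 = 9/16
  P(B=2) = 0 + 3/16 = 3/16

H(A) = -[(5/8)·log₂(5/8) + (3/8)·log₂(3/8)]
  = 0.4238 + 0.5306
  = 0.9544 bits
H(B) = -[(1/4)·log₂(1/4) + (9/16)·log₂(9/16) + (3/16)·log₂(3/16)]
  = 0.5000 + 0.4669 + 0.4528
  = 1.4197 bits
H(A,B) = -[(3/16)·log₂(3/16) + (7/16)·log₂(7/16) + (1/16)·log₂(1/16) + (1/8)·log₂(1/8) + (3/16)·log₂(3/16)]
  = 0.4528 + 0.5218 + 0.2500 + 0.3750 + 0.4528
  = 2.0524 bits

I(A;B) = H(A) + H(B) - H(A,B)
  = 0.9544 + 1.4197 - 2.0524
  = 0.3217 bits

True. I(A;B) = 0.3217 bits, which is > 0.0 bits.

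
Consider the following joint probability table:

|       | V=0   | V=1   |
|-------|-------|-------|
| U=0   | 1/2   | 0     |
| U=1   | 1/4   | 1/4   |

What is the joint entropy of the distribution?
H(U,V) = -Σ P(U,V) log₂ P(U,V), summed over the non-zero cells:
H(U,V) = -[(1/2)·log₂(1/2) + (1/4)·log₂(1/4) + (1/4)·log₂(1/4)]
  = 0.5000 + 0.5000 + 0.5000
  = 1.5000 bits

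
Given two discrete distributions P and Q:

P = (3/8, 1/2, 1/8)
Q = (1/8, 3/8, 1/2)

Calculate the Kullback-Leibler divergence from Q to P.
D(P||Q) = Σ P(i) log₂(P(i)/Q(i))
  i=0: (3/8) × log₂((3/8)/(1/8)) = (3/8) × log₂(3) = 0.5944
  i=1: (1/2) × log₂((1/2)/(3/8)) = (1/2) × log₂(4/3) = 0.2075
  i=2: (1/8) × log₂((1/8)/(1/2)) = (1/8) × log₂(1/4) = -0.2500
D(P||Q) = 0.5944 + 0.2075 - 0.2500
  = 0.5519 bits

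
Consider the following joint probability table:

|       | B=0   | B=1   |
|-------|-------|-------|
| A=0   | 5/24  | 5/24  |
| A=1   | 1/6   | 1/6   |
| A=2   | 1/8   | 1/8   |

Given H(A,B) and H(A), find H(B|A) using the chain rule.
From the chain rule: H(A,B) = H(A) + H(B|A)
Therefore: H(B|A) = H(A,B) - H(A)

H(A,B) = -[(5/24)·log₂(5/24) + (5/24)·log₂(5/24) + (1/6)·log₂(1/6) + (1/6)·log₂(1/6) + (1/8)·log₂(1/8) + (1/8)·log₂(1/8)]
  = 0.4715 + 0.4715 + 0.4308 + 0.4308 + 0.3750 + 0.3750
  = 2.5546 bits
Marginal P(A) (row sums):
  P(A=0) = 5/24 + 5/24 = 5/12
  P(A=1) = 1/6 + 1/6 = 1/3
  P(A=2) = 1/8 + 1/8 = 1/4
H(A) = -[(5/12)·log₂(5/12) + (1/3)·log₂(1/3) + (1/4)·log₂(1/4)]
  = 0.5263 + 0.5283 + 0.5000
  = 1.5546 bits

H(B|A) = 2.5546 - 1.5546 = 1.0000 bits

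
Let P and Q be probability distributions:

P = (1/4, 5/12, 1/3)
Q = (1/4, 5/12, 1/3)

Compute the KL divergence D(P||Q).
D(P||Q) = Σ P(i) log₂(P(i)/Q(i))
  i=0: (1/4) × log₂((1/4)/(1/4)) = (1/4) × log₂(1) = 0.0000
  i=1: (5/12) × log₂((5/12)/(5/12)) = (5/12) × log₂(1) = 0.0000
  i=2: (1/3) × log₂((1/3)/(1/3)) = (1/3) × log₂(1) = 0.0000
D(P||Q) = 0.0000 + 0.0000 + 0.0000
  = 0.0000 bits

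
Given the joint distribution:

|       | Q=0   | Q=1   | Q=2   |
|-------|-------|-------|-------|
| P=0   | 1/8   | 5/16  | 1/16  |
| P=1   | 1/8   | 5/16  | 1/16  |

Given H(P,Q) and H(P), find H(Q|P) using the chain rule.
From the chain rule: H(P,Q) = H(P) + H(Q|P)
Therefore: H(Q|P) = H(P,Q) - H(P)

H(P,Q) = -[(1/8)·log₂(1/8) + (5/16)·log₂(5/16) + (1/16)·log₂(1/16) + (1/8)·log₂(1/8) + (5/16)·log₂(5/16) + (1/16)·log₂(1/16)]
  = 0.3750 + 0.5244 + 0.2500 + 0.3750 + 0.5244 + 0.2500
  = 2.2988 bits
Marginal P(P) (row sums):
  P(P=0) = 1/8 + 5/16 + 1/16 = 1/2
  P(P=1) = 1/8 + 5/16 + 1/16 = 1/2
H(P) = -[(1/2)·log₂(1/2) + (1/2)·log₂(1/2)]
  = 0.5000 + 0.5000
  = 1.0000 bits

H(Q|P) = 2.2988 - 1.0000 = 1.2988 bits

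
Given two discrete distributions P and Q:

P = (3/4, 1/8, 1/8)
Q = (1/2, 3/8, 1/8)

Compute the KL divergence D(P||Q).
D(P||Q) = Σ P(i) log₂(P(i)/Q(i))
  i=0: (3/4) × log₂((3/4)/(1/2)) = (3/4) × log₂(3/2) = 0.4387
  i=1: (1/8) × log₂((1/8)/(3/8)) = (1/8) × log₂(1/3) = -0.1981
  i=2: (1/8) × log₂((1/8)/(1/8)) = (1/8) × log₂(1) = 0.0000
D(P||Q) = 0.4387 - 0.1981 + 0.0000
  = 0.2406 bits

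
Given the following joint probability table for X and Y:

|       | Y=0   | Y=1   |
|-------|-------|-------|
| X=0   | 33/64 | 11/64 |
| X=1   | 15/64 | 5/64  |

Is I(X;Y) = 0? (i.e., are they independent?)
Marginal P(X) (row sums):
  P(X=0) = 33/64 + 11/64 = 11/16
  P(X=1) = 15/64 + 5/64 = 5/16
Marginal P(Y) (column sums):
  P(Y=0) = 33/64 + 15/64 = 3/4
  P(Y=1) = 11/64 + 5/64 = 1/4

X and Y are independent iff P(X=i,Y=j) = P(X=i)·P(Y=j) for every cell.
  P(X=0)·P(Y=0) = 11/16 × 3/4 = 33/64 = P(X=0,Y=0) ✓
  P(X=0)·P(Y=1) = 11/16 × 1/4 = 11/64 = P(X=0,Y=1) ✓
  P(X=1)·P(Y=0) = 5/16 × 3/4 = 15/64 = P(X=1,Y=0) ✓
  P(X=1)·P(Y=1) = 5/16 × 1/4 = 5/64 = P(X=1,Y=1) ✓

Yes, X and Y are independent: every cell factors, so I(X;Y) = 0 bits.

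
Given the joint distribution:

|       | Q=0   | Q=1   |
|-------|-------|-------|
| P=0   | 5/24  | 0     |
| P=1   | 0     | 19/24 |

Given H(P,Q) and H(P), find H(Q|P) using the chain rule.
From the chain rule: H(P,Q) = H(P) + H(Q|P)
Therefore: H(Q|P) = H(P,Q) - H(P)

H(P,Q) = -[(5/24)·log₂(5/24) + (19/24)·log₂(19/24)]
  = 0.4715 + 0.2668
  = 0.7383 bits
Marginal P(P) (row sums):
  P(P=0) = 5/24 + 0 = 5/24
  P(P=1) = 0 + 19/24 = 19/24
H(P) = -[(5/24)·log₂(5/24) + (19/24)·log₂(19/24)]
  = 0.4715 + 0.2668
  = 0.7383 bits

H(Q|P) = 0.7383 - 0.7383 = 0.0000 bits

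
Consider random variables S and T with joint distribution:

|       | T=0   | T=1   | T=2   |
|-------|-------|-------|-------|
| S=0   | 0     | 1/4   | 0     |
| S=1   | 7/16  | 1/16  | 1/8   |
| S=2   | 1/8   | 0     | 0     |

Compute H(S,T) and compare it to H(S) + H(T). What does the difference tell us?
Marginal P(S) (row sums):
  P(S=0) = 0 + 1/4 + 0 = 1/4
  P(S=1) = 7/16 + 1/16 + 1/8 = 5/8
  P(S=2) = 1/8 + 0 + 0 = 1/8
Marginal P(T) (column sums):
  P(T=0) = 0 + 7/16 + 1/8 = 9/16
  P(T=1) = 1/4 + 1/16 + 0 = 5/16
  P(T=2) = 0 + 1/8 + 0 = 1/8

H(S,T) = -[(1/4)·log₂(1/4) + (7/16)·log₂(7/16) + (1/16)·log₂(1/16) + (1/8)·log₂(1/8) + (1/8)·log₂(1/8)]
  = 0.5000 + 0.5218 + 0.2500 + 0.3750 + 0.3750
  = 2.0218 bits
H(S) = -[(1/4)·log₂(1/4) + (5/8)·log₂(5/8) + (1/8)·log₂(1/8)]
  = 0.5000 + 0.4238 + 0.3750
  = 1.2988 bits
H(T) = -[(9/16)·log₂(9/16) + (5/16)·log₂(5/16) + (1/8)·log₂(1/8)]
  = 0.4669 + 0.5244 + 0.3750
  = 1.3663 bits

H(S) + H(T) = 1.2988 + 1.3663 = 2.6651 bits
Difference: H(S) + H(T) - H(S,T) = 2.6651 - 2.0218 = 0.6433 bits = I(S;T)

The difference is the mutual information; it is positive here, so S and T are dependent (knowing one reduces uncertainty about the other by 0.6433 bits).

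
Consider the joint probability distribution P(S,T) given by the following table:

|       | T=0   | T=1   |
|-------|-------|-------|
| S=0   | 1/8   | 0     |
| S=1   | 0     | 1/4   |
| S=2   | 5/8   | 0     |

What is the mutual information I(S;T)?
Marginal P(S) (row sums):
  P(S=0) = 1/8 + 0 = 1/8
  P(S=1) = 0 + 1/4 = 1/4
  P(S=2) = 5/8 + 0 = 5/8
Marginal P(T) (column sums):
  P(T=0) = 1/8 + 0 + 5/8 = 3/4
  P(T=1) = 0 + 1/4 + 0 = 1/4

H(S) = -[(1/8)·log₂(1/8) + (1/4)·log₂(1/4) + (5/8)·log₂(5/8)]
  = 0.3750 + 0.5000 + 0.4238
  = 1.2988 bits
H(T) = -[(3/4)·log₂(3/4) + (1/4)·log₂(1/4)]
  = 0.3113 + 0.5000
  = 0.8113 bits
H(S,T) = -[(1/8)·log₂(1/8) + (1/4)·log₂(1/4) + (5/8)·log₂(5/8)]
  = 0.3750 + 0.5000 + 0.4238
  = 1.2988 bits

I(S;T) = H(S) + H(T) - H(S,T)
  = 1.2988 + 0.8113 - 1.2988
  = 0.8113 bits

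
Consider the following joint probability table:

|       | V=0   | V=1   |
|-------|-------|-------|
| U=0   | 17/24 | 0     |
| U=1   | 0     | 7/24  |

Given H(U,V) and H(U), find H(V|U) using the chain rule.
From the chain rule: H(U,V) = H(U) + H(V|U)
Therefore: H(V|U) = H(U,V) - H(U)

H(U,V) = -[(17/24)·log₂(17/24) + (7/24)·log₂(7/24)]
  = 0.3524 + 0.5185
  = 0.8709 bits
Marginal P(U) (row sums):
  P(U=0) = 17/24 + 0 = 17/24
  P(U=1) = 0 + 7/24 = 7/24
H(U) = -[(17/24)·log₂(17/24) + (7/24)·log₂(7/24)]
  = 0.3524 + 0.5185
  = 0.8709 bits

H(V|U) = 0.8709 - 0.8709 = 0.0000 bits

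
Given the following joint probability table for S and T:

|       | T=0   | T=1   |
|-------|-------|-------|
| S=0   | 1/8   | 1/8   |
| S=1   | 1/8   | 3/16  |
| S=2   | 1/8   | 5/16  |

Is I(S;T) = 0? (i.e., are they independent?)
Marginal P(S) (row sums):
  P(S=0) = 1/8 + 1/8 = 1/4
  P(S=1) = 1/8 + 3/16 = 5/16
  P(S=2) = 1/8 + 5/16 = 7/16
Marginal P(T) (column sums):
  P(T=0) = 1/8 + 1/8 + 1/8 = 3/8
  P(T=1) = 1/8 + 3/16 + 5/16 = 5/8

S and T are independent iff P(S=i,T=j) = P(S=i)·P(T=j) for every cell.
  P(S=0)·P(T=0) = 1/4 × 3/8 = 3/32, but P(S=0,T=0) = 1/8 ✗

No, S and T are not independent. Quantitatively, I(S;T) > 0:

H(S) = -[(1/4)·log₂(1/4) + (5/16)·log₂(5/16) + (7/16)·log₂(7/16)]
  = 0.5000 + 0.5244 + 0.5218
  = 1.5462 bits
H(T) = -[(3/8)·log₂(3/8) + (5/8)·log₂(5/8)]
  = 0.5306 + 0.4238
  = 0.9544 bits
H(S,T) = -[(1/8)·log₂(1/8) + (1/8)·log₂(1/8) + (1/8)·log₂(1/8) + (3/16)·log₂(3/16) + (1/8)·log₂(1/8) + (5/16)·log₂(5/16)]
  = 0.3750 + 0.3750 + 0.3750 + 0.4528 + 0.3750 + 0.5244
  = 2.4772 bits
I(S;T) = H(S) + H(T) - H(S,T) = 1.5462 + 0.9544 - 2.4772 = 0.0234 bits > 0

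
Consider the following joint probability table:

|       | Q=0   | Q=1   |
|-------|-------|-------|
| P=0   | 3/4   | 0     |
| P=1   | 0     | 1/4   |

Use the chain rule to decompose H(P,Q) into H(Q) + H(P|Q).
By the chain rule: H(P,Q) = H(Q) + H(P|Q)

Marginal P(Q) (column sums):
  P(Q=0) = 3/4 + 0 = 3/4
  P(Q=1) = 0 + 1/4 = 1/4
H(Q) = -[(3/4)·log₂(3/4) + (1/4)·log₂(1/4)]
  = 0.3113 + 0.5000
  = 0.8113 bits
H(P|Q) = -Σ P(P,Q)·log₂ P(P|Q), where P(P|Q) = P(P,Q) / P(Q)
  (cells with P(P,Q) = 0 contribute 0)
  (P=0,Q=0): P(P|Q) = (3/4)/(3/4) = 1;  -(3/4)·log₂(1) = 0.0000
  (P=1,Q=1): P(P|Q) = (1/4)/(1/4) = 1;  -(1/4)·log₂(1) = 0.0000
H(P|Q) = 0.0000 + 0.0000
  = 0.0000 bits

H(P,Q) = H(Q) + H(P|Q) = 0.8113 + 0.0000 = 0.8113 bits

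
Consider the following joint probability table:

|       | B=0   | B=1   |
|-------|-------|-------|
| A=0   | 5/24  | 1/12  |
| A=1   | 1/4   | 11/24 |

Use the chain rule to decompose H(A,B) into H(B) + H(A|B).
By the chain rule: H(A,B) = H(B) + H(A|B)

Marginal P(B) (column sums):
  P(B=0) = 5/24 + 1/4 = 11/24
  P(B=1) = 1/12 + 11/24 = 13/24
H(B) = -[(11/24)·log₂(11/24) + (13/24)·log₂(13/24)]
  = 0.5159 + 0.4791
  = 0.9950 bits
H(A|B) = -Σ P(A,B)·log₂ P(A|B), where P(A|B) = P(A,B) / P(B)
  (A=0,B=0): P(A|B) = (5/24)/(11/24) = 5/11;  -(5/24)·log₂(5/11) = 0.2370
  (A=0,B=1): P(A|B) = (1/12)/(13/24) = 2/13;  -(1/12)·log₂(2/13) = 0.2250
  (A=1,B=0): P(A|B) = (1/4)/(11/24) = 6/11;  -(1/4)·log₂(6/11) = 0.2186
  (A=1,B=1): P(A|B) = (11/24)/(13/24) = 11/13;  -(11/24)·log₂(11/13) = 0.1105
H(A|B) = 0.2370 + 0.2250 + 0.2186 + 0.1105
  = 0.7911 bits

H(A,B) = H(B) + H(A|B) = 0.9950 + 0.7911 = 1.7861 bits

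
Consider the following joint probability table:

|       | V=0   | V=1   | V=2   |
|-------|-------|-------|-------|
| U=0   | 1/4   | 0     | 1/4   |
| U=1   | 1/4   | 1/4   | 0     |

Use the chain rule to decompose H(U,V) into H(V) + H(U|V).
By the chain rule: H(U,V) = H(V) + H(U|V)

Marginal P(V) (column sums):
  P(V=0) = 1/4 + 1/4 = 1/2
  P(V=1) = 0 + 1/4 = 1/4
  P(V=2) = 1/4 + 0 = 1/4
H(V) = -[(1/2)·log₂(1/2) + (1/4)·log₂(1/4) + (1/4)·log₂(1/4)]
  = 0.5000 + 0.5000 + 0.5000
  = 1.5000 bits
H(U|V) = -Σ P(U,V)·log₂ P(U|V), where P(U|V) = P(U,V) / P(V)
  (cells with P(U,V) = 0 contribute 0)
  (U=0,V=0): P(U|V) = (1/4)/(1/2) = 1/2;  -(1/4)·log₂(1/2) = 0.2500
  (U=0,V=2): P(U|V) = (1/4)/(1/4) = 1;  -(1/4)·log₂(1) = 0.0000
  (U=1,V=0): P(U|V) = (1/4)/(1/2) = 1/2;  -(1/4)·log₂(1/2) = 0.2500
  (U=1,V=1): P(U|V) = (1/4)/(1/4) = 1;  -(1/4)·log₂(1) = 0.0000
H(U|V) = 0.2500 + 0.0000 + 0.2500 + 0.0000
  = 0.5000 bits

H(U,V) = H(V) + H(U|V) = 1.5000 + 0.5000 = 2.0000 bits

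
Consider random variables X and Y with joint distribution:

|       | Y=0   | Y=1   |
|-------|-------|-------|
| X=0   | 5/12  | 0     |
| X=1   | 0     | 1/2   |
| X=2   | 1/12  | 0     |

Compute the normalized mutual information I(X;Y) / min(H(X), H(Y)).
Marginal P(X) (row sums):
  P(X=0) = 5/12 + 0 = 5/12
  P(X=1) = 0 + 1/2 = 1/2
  P(X=2) = 1/12 + 0 = 1/12
Marginal P(Y) (column sums):
  P(Y=0) = 5/12 + 0 + 1/12 = 1/2
  P(Y=1) = 0 + 1/2 + 0 = 1/2

H(X) = -[(5/12)·log₂(5/12) + (1/2)·log₂(1/2) + (1/12)·log₂(1/12)]
  = 0.5263 + 0.5000 + 0.2987
  = 1.3250 bits
H(Y) = -[(1/2)·log₂(1/2) + (1/2)·log₂(1/2)]
  = 0.5000 + 0.5000
  = 1.0000 bits
H(X,Y) = -[(5/12)·log₂(5/12) + (1/2)·log₂(1/2) + (1/12)·log₂(1/12)]
  = 0.5263 + 0.5000 + 0.2987
  = 1.3250 bits

I(X;Y) = H(X) + H(Y) - H(X,Y)
  = 1.3250 + 1.0000 - 1.3250
  = 1.0000 bits

min(H(X), H(Y)) = min(1.3250, 1.0000) = 1.0000 bits
Normalized MI = 1.0000 / 1.0000 = 1.0000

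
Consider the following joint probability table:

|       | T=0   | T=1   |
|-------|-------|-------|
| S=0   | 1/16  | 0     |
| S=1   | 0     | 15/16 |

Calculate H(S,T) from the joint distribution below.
H(S,T) = -Σ P(S,T) log₂ P(S,T), summed over the non-zero cells:
H(S,T) = -[(1/16)·log₂(1/16) + (15/16)·log₂(15/16)]
  = 0.2500 + 0.0873
  = 0.3373 bits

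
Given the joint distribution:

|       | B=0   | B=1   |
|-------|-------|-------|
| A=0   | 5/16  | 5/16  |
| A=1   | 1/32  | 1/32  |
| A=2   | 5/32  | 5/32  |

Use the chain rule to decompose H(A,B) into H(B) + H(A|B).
By the chain rule: H(A,B) = H(B) + H(A|B)

Marginal P(B) (column sums):
  P(B=0) = 5/16 + 1/32 + 5/32 = 1/2
  P(B=1) = 5/16 + 1/32 + 5/32 = 1/2
H(B) = -[(1/2)·log₂(1/2) + (1/2)·log₂(1/2)]
  = 0.5000 + 0.5000
  = 1.0000 bits
H(A|B) = -Σ P(A,B)·log₂ P(A|B), where P(A|B) = P(A,B) / P(B)
  (A=0,B=0): P(A|B) = (5/16)/(1/2) = 5/8;  -(5/16)·log₂(5/8) = 0.2119
  (A=0,B=1): P(A|B) = (5/16)/(1/2) = 5/8;  -(5/16)·log₂(5/8) = 0.2119
  (A=1,B=0): P(A|B) = (1/32)/(1/2) = 1/16;  -(1/32)·log₂(1/16) = 0.1250
  (A=1,B=1): P(A|B) = (1/32)/(1/2) = 1/16;  -(1/32)·log₂(1/16) = 0.1250
  (A=2,B=0): P(A|B) = (5/32)/(1/2) = 5/16;  -(5/32)·log₂(5/16) = 0.2622
  (A=2,B=1): P(A|B) = (5/32)/(1/2) = 5/16;  -(5/32)·log₂(5/16) = 0.2622
H(A|B) = 0.2119 + 0.2119 + 0.1250 + 0.1250 + 0.2622 + 0.2622
  = 1.1982 bits

H(A,B) = H(B) + H(A|B) = 1.0000 + 1.1982 = 2.1982 bits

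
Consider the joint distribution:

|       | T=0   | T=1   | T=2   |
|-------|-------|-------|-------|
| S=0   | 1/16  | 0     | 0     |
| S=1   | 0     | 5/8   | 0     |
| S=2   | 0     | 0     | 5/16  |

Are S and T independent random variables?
Marginal P(S) (row sums):
  P(S=0) = 1/16 + 0 + 0 = 1/16
  P(S=1) = 0 + 5/8 + 0 = 5/8
  P(S=2) = 0 + 0 + 5/16 = 5/16
Marginal P(T) (column sums):
  P(T=0) = 1/16 + 0 + 0 = 1/16
  P(T=1) = 0 + 5/8 + 0 = 5/8
  P(T=2) = 0 + 0 + 5/16 = 5/16

S and T are independent iff P(S=i,T=j) = P(S=i)·P(T=j) for every cell.
  P(S=0)·P(T=0) = 1/16 × 1/16 = 1/256, but P(S=0,T=0) = 1/16 ✗

No, S and T are not independent. Quantitatively, I(S;T) > 0:

H(S) = -[(1/16)·log₂(1/16) + (5/8)·log₂(5/8) + (5/16)·log₂(5/16)]
  = 0.2500 + 0.4238 + 0.5244
  = 1.1982 bits
H(T) = -[(1/16)·log₂(1/16) + (5/8)·log₂(5/8) + (5/16)·log₂(5/16)]
  = 0.2500 + 0.4238 + 0.5244
  = 1.1982 bits
H(S,T) = -[(1/16)·log₂(1/16) + (5/8)·log₂(5/8) + (5/16)·log₂(5/16)]
  = 0.2500 + 0.4238 + 0.5244
  = 1.1982 bits
I(S;T) = H(S) + H(T) - H(S,T) = 1.1982 + 1.1982 - 1.1982 = 1.1982 bits > 0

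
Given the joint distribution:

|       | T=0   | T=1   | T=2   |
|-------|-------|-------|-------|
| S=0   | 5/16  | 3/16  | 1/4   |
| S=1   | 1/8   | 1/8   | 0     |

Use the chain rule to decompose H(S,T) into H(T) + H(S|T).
By the chain rule: H(S,T) = H(T) + H(S|T)

Marginal P(T) (column sums):
  P(T=0) = 5/16 + 1/8 = 7/16
  P(T=1) = 3/16 + 1/8 = 5/16
  P(T=2) = 1/4 + 0 = 1/4
H(T) = -[(7/16)·log₂(7/16) + (5/16)·log₂(5/16) + (1/4)·log₂(1/4)]
  = 0.5218 + 0.5244 + 0.5000
  = 1.5462 bits
H(S|T) = -Σ P(S,T)·log₂ P(S|T), where P(S|T) = P(S,T) / P(T)
  (cells with P(S,T) = 0 contribute 0)
  (S=0,T=0): P(S|T) = (5/16)/(7/16) = 5/7;  -(5/16)·log₂(5/7) = 0.1517
  (S=0,T=1): P(S|T) = (3/16)/(5/16) = 3/5;  -(3/16)·log₂(3/5) = 0.1382
  (S=0,T=2): P(S|T) = (1/4)/(1/4) = 1;  -(1/4)·log₂(1) = 0.0000
  (S=1,T=0): P(S|T) = (1/8)/(7/16) = 2/7;  -(1/8)·log₂(2/7) = 0.2259
  (S=1,T=1): P(S|T) = (1/8)/(5/16) = 2/5;  -(1/8)·log₂(2/5) = 0.1652
H(S|T) = 0.1517 + 0.1382 + 0.0000 + 0.2259 + 0.1652
  = 0.6810 bits

H(S,T) = H(T) + H(S|T) = 1.5462 + 0.6810 = 2.2272 bits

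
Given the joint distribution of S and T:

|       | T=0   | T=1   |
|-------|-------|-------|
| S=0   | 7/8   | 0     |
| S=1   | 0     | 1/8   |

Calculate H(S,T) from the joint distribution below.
H(S,T) = -Σ P(S,T) log₂ P(S,T), summed over the non-zero cells:
H(S,T) = -[(7/8)·log₂(7/8) + (1/8)·log₂(1/8)]
  = 0.1686 + 0.3750
  = 0.5436 bits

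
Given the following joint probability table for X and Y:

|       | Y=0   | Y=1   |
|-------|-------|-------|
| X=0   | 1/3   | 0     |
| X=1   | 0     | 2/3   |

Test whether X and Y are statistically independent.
Marginal P(X) (row sums):
  P(X=0) = 1/3 + 0 = 1/3
  P(X=1) = 0 + 2/3 = 2/3
Marginal P(Y) (column sums):
  P(Y=0) = 1/3 + 0 = 1/3
  P(Y=1) = 0 + 2/3 = 2/3

X and Y are independent iff P(X=i,Y=j) = P(X=i)·P(Y=j) for every cell.
  P(X=0)·P(Y=0) = 1/3 × 1/3 = 1/9, but P(X=0,Y=0) = 1/3 ✗

No, X and Y are not independent. Quantitatively, I(X;Y) > 0:

H(X) = -[(1/3)·log₂(1/3) + (2/3)·log₂(2/3)]
  = 0.5283 + 0.3900
  = 0.9183 bits
H(Y) = -[(1/3)·log₂(1/3) + (2/3)·log₂(2/3)]
  = 0.5283 + 0.3900
  = 0.9183 bits
H(X,Y) = -[(1/3)·log₂(1/3) + (2/3)·log₂(2/3)]
  = 0.5283 + 0.3900
  = 0.9183 bits
I(X;Y) = H(X) + H(Y) - H(X,Y) = 0.9183 + 0.9183 - 0.9183 = 0.9183 bits > 0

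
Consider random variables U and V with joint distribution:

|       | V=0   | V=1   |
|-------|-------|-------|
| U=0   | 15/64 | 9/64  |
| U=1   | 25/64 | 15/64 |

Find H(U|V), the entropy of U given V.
Marginal P(V) (column sums):
  P(V=0) = 15/64 + 25/64 = 5/8
  P(V=1) = 9/64 + 15/64 = 3/8

H(U|V) = -Σ P(U,V)·log₂ P(U|V), where P(U|V) = P(U,V) / P(V)
  (U=0,V=0): P(U|V) = (15/64)/(5/8) = 3/8;  -(15/64)·log₂(3/8) = 0.3316
  (U=0,V=1): P(U|V) = (9/64)/(3/8) = 3/8;  -(9/64)·log₂(3/8) = 0.1990
  (U=1,V=0): P(U|V) = (25/64)/(5/8) = 5/8;  -(25/64)·log₂(5/8) = 0.2649
  (U=1,V=1): P(U|V) = (15/64)/(3/8) = 5/8;  -(15/64)·log₂(5/8) = 0.1589
H(U|V) = 0.3316 + 0.1990 + 0.2649 + 0.1589
  = 0.9544 bits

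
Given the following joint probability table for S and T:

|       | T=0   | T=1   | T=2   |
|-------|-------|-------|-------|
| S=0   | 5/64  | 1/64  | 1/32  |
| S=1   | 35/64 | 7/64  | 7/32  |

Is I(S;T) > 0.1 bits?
Marginal P(S) (row sums):
  P(S=0) = 5/64 + 1/64 + 1/32 = 1/8
  P(S=1) = 35/64 + 7/64 + 7/32 = 7/8
Marginal P(T) (column sums):
  P(T=0) = 5/64 + 35/64 = 5/8
  P(T=1) = 1/64 + 7/64 = 1/8
  P(T=2) = 1/32 + 7/32 = 1/4

H(S) = -[(1/8)·log₂(1/8) + (7/8)·log₂(7/8)]
  = 0.3750 + 0.1686
  = 0.5436 bits
H(T) = -[(5/8)·log₂(5/8) + (1/8)·log₂(1/8) + (1/4)·log₂(1/4)]
  = 0.4238 + 0.3750 + 0.5000
  = 1.2988 bits
H(S,T) = -[(5/64)·log₂(5/64) + (1/64)·log₂(1/64) + (1/32)·log₂(1/32) + (35/64)·log₂(35/64) + (7/64)·log₂(7/64) + (7/32)·log₂(7/32)]
  = 0.2873 + 0.0938 + 0.1563 + 0.4762 + 0.3492 + 0.4796
  = 1.8424 bits

I(S;T) = H(S) + H(T) - H(S,T)
  = 0.5436 + 1.2988 - 1.8424
  = 0.0000 bits

No. I(S;T) = 0.0000 bits, which is ≤ 0.1 bits.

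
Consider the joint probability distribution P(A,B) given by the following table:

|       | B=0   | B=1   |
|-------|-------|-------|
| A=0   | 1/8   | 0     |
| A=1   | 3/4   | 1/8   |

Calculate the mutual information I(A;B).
Marginal P(A) (row sums):
  P(A=0) = 1/8 + 0 = 1/8
  P(A=1) = 3/4 + 1/8 = 7/8
Marginal P(B) (column sums):
  P(B=0) = 1/8 + 3/4 = 7/8
  P(B=1) = 0 + 1/8 = 1/8

H(A) = -[(1/8)·log₂(1/8) + (7/8)·log₂(7/8)]
  = 0.3750 + 0.1686
  = 0.5436 bits
H(B) = -[(7/8)·log₂(7/8) + (1/8)·log₂(1/8)]
  = 0.1686 + 0.3750
  = 0.5436 bits
H(A,B) = -[(1/8)·log₂(1/8) + (3/4)·log₂(3/4) + (1/8)·log₂(1/8)]
  = 0.3750 + 0.3113 + 0.3750
  = 1.0613 bits

I(A;B) = H(A) + H(B) - H(A,B)
  = 0.5436 + 0.5436 - 1.0613
  = 0.0259 bits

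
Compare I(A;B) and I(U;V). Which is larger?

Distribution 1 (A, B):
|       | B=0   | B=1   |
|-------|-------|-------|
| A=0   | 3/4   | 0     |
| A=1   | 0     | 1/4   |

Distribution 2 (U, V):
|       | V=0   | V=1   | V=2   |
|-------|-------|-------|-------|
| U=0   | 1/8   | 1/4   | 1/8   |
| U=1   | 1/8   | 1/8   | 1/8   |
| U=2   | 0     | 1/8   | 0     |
Distribution 1 (A, B):
Marginal P(A) (row sums):
  P(A=0) = 3/4 + 0 = 3/4
  P(A=1) = 0 + 1/4 = 1/4
Marginal P(B) (column sums):
  P(B=0) = 3/4 + 0 = 3/4
  P(B=1) = 0 + 1/4 = 1/4

H(A) = -[(3/4)·log₂(3/4) + (1/4)·log₂(1/4)]
  = 0.3113 + 0.5000
  = 0.8113 bits
H(B) = -[(3/4)·log₂(3/4) + (1/4)·log₂(1/4)]
  = 0.3113 + 0.5000
  = 0.8113 bits
H(A,B) = -[(3/4)·log₂(3/4) + (1/4)·log₂(1/4)]
  = 0.3113 + 0.5000
  = 0.8113 bits

I(A;B) = H(A) + H(B) - H(A,B)
  = 0.8113 + 0.8113 - 0.8113
  = 0.8113 bits

Distribution 2 (U, V):
Marginal P(U) (row sums):
  P(U=0) = 1/8 + 1/4 + 1/8 = 1/2
  P(U=1) = 1/8 + 1/8 + 1/8 = 3/8
  P(U=2) = 0 + 1/8 + 0 = 1/8
Marginal P(V) (column sums):
  P(V=0) = 1/8 + 1/8 + 0 = 1/4
  P(V=1) = 1/4 + 1/8 + 1/8 = 1/2
  P(V=2) = 1/8 + 1/8 + 0 = 1/4

H(U) = -[(1/2)·log₂(1/2) + (3/8)·log₂(3/8) + (1/8)·log₂(1/8)]
  = 0.5000 + 0.5306 + 0.3750
  = 1.4056 bits
H(V) = -[(1/4)·log₂(1/4) + (1/2)·log₂(1/2) + (1/4)·log₂(1/4)]
  = 0.5000 + 0.5000 + 0.5000
  = 1.5000 bits
H(U,V) = -[(1/8)·log₂(1/8) + (1/4)·log₂(1/4) + (1/8)·log₂(1/8) + (1/8)·log₂(1/8) + (1/8)·log₂(1/8) + (1/8)·log₂(1/8) + (1/8)·log₂(1/8)]
  = 0.3750 + 0.5000 + 0.3750 + 0.3750 + 0.3750 + 0.3750 + 0.3750
  = 2.7500 bits

I(U;V) = H(U) + H(V) - H(U,V)
  = 1.4056 + 1.5000 - 2.7500
  = 0.1556 bits

I(A;B) = 0.8113 bits > I(U;V) = 0.1556 bits, so (A, B) has the higher mutual information (stronger dependence).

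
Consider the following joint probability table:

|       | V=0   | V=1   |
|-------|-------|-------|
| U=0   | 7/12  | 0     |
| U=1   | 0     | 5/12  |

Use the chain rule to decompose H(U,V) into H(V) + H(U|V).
By the chain rule: H(U,V) = H(V) + H(U|V)

Marginal P(V) (column sums):
  P(V=0) = 7/12 + 0 = 7/12
  P(V=1) = 0 + 5/12 = 5/12
H(V) = -[(7/12)·log₂(7/12) + (5/12)·log₂(5/12)]
  = 0.4536 + 0.5263
  = 0.9799 bits
H(U|V) = -Σ P(U,V)·log₂ P(U|V), where P(U|V) = P(U,V) / P(V)
  (cells with P(U,V) = 0 contribute 0)
  (U=0,V=0): P(U|V) = (7/12)/(7/12) = 1;  -(7/12)·log₂(1) = 0.0000
  (U=1,V=1): P(U|V) = (5/12)/(5/12) = 1;  -(5/12)·log₂(1) = 0.0000
H(U|V) = 0.0000 + 0.0000
  = 0.0000 bits

H(U,V) = H(V) + H(U|V) = 0.9799 + 0.0000 = 0.9799 bits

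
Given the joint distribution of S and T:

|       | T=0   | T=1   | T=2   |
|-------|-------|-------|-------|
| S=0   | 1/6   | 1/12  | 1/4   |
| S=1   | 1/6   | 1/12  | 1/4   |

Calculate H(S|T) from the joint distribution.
Marginal P(T) (column sums):
  P(T=0) = 1/6 + 1/6 = 1/3
  P(T=1) = 1/12 + 1/12 = 1/6
  P(T=2) = 1/4 + 1/4 = 1/2

H(S|T) = -Σ P(S,T)·log₂ P(S|T), where P(S|T) = P(S,T) / P(T)
  (S=0,T=0): P(S|T) = (1/6)/(1/3) = 1/2;  -(1/6)·log₂(1/2) = 0.1667
  (S=0,T=1): P(S|T) = (1/12)/(1/6) = 1/2;  -(1/12)·log₂(1/2) = 0.0833
  (S=0,T=2): P(S|T) = (1/4)/(1/2) = 1/2;  -(1/4)·log₂(1/2) = 0.2500
  (S=1,T=0): P(S|T) = (1/6)/(1/3) = 1/2;  -(1/6)·log₂(1/2) = 0.1667
  (S=1,T=1): P(S|T) = (1/12)/(1/6) = 1/2;  -(1/12)·log₂(1/2) = 0.0833
  (S=1,T=2): P(S|T) = (1/4)/(1/2) = 1/2;  -(1/4)·log₂(1/2) = 0.2500
H(S|T) = 0.1667 + 0.0833 + 0.2500 + 0.1667 + 0.0833 + 0.2500
  = 1.0000 bits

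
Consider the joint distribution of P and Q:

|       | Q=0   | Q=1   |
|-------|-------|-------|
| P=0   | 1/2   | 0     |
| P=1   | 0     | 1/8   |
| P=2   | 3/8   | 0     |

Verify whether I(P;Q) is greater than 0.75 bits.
Marginal P(P) (row sums):
  P(P=0) = 1/2 + 0 = 1/2
  P(P=1) = 0 + 1/8 = 1/8
  P(P=2) = 3/8 + 0 = 3/8
Marginal P(Q) (column sums):
  P(Q=0) = 1/2 + 0 + 3/8 = 7/8
  P(Q=1) = 0 + 1/8 + 0 = 1/8

H(P) = -[(1/2)·log₂(1/2) + (1/8)·log₂(1/8) + (3/8)·log₂(3/8)]
  = 0.5000 + 0.3750 + 0.5306
  = 1.4056 bits
H(Q) = -[(7/8)·log₂(7/8) + (1/8)·log₂(1/8)]
  = 0.1686 + 0.3750
  = 0.5436 bits
H(P,Q) = -[(1/2)·log₂(1/2) + (1/8)·log₂(1/8) + (3/8)·log₂(3/8)]
  = 0.5000 + 0.3750 + 0.5306
  = 1.4056 bits

I(P;Q) = H(P) + H(Q) - H(P,Q)
  = 1.4056 + 0.5436 - 1.4056
  = 0.5436 bits

No. I(P;Q) = 0.5436 bits, which is ≤ 0.75 bits.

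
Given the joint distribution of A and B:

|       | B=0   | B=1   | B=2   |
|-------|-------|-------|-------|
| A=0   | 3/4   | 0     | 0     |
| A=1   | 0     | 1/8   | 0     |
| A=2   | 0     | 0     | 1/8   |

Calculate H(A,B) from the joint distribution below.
H(A,B) = -Σ P(A,B) log₂ P(A,B), summed over the non-zero cells:
H(A,B) = -[(3/4)·log₂(3/4) + (1/8)·log₂(1/8) + (1/8)·log₂(1/8)]
  = 0.3113 + 0.3750 + 0.3750
  = 1.0613 bits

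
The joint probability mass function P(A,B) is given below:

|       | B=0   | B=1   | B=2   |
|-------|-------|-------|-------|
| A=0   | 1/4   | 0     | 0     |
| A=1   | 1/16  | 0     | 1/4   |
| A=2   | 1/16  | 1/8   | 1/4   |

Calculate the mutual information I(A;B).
Marginal P(A) (row sums):
  P(A=0) = 1/4 + 0 + 0 = 1/4
  P(A=1) = 1/16 + 0 + 1/4 = 5/16
  P(A=2) = 1/16 + 1/8 + 1/4 = 7/16
Marginal P(B) (column sums):
  P(B=0) = 1/4 + 1/16 + 1/16 = 3/8
  P(B=1) = 0 + 0 + 1/8 = 1/8
  P(B=2) = 0 + 1/4 + 1/4 = 1/2

H(A) = -[(1/4)·log₂(1/4) + (5/16)·log₂(5/16) + (7/16)·log₂(7/16)]
  = 0.5000 + 0.5244 + 0.5218
  = 1.5462 bits
H(B) = -[(3/8)·log₂(3/8) + (1/8)·log₂(1/8) + (1/2)·log₂(1/2)]
  = 0.5306 + 0.3750 + 0.5000
  = 1.4056 bits
H(A,B) = -[(1/4)·log₂(1/4) + (1/16)·log₂(1/16) + (1/4)·log₂(1/4) + (1/16)·log₂(1/16) + (1/8)·log₂(1/8) + (1/4)·log₂(1/4)]
  = 0.5000 + 0.2500 + 0.5000 + 0.2500 + 0.3750 + 0.5000
  = 2.3750 bits

I(A;B) = H(A) + H(B) - H(A,B)
  = 1.5462 + 1.4056 - 2.3750
  = 0.5768 bits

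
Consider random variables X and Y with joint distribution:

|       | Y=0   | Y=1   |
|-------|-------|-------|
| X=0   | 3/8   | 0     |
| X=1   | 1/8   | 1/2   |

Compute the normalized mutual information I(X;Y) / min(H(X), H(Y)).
Marginal P(X) (row sums):
  P(X=0) = 3/8 + 0 = 3/8
  P(X=1) = 1/8 + 1/2 = 5/8
Marginal P(Y) (column sums):
  P(Y=0) = 3/8 + 1/8 = 1/2
  P(Y=1) = 0 + 1/2 = 1/2

H(X) = -[(3/8)·log₂(3/8) + (5/8)·log₂(5/8)]
  = 0.5306 + 0.4238
  = 0.9544 bits
H(Y) = -[(1/2)·log₂(1/2) + (1/2)·log₂(1/2)]
  = 0.5000 + 0.5000
  = 1.0000 bits
H(X,Y) = -[(3/8)·log₂(3/8) + (1/8)·log₂(1/8) + (1/2)·log₂(1/2)]
  = 0.5306 + 0.3750 + 0.5000
  = 1.4056 bits

I(X;Y) = H(X) + H(Y) - H(X,Y)
  = 0.9544 + 1.0000 - 1.4056
  = 0.5488 bits

min(H(X), H(Y)) = min(0.9544, 1.0000) = 0.9544 bits
Normalized MI = 0.5488 / 0.9544 = 0.5750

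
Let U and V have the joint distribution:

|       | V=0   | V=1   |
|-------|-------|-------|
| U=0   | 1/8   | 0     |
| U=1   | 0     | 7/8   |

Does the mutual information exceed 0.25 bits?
Marginal P(U) (row sums):
  P(U=0) = 1/8 + 0 = 1/8
  P(U=1) = 0 + 7/8 = 7/8
Marginal P(V) (column sums):
  P(V=0) = 1/8 + 0 = 1/8
  P(V=1) = 0 + 7/8 = 7/8

H(U) = -[(1/8)·log₂(1/8) + (7/8)·log₂(7/8)]
  = 0.3750 + 0.1686
  = 0.5436 bits
H(V) = -[(1/8)·log₂(1/8) + (7/8)·log₂(7/8)]
  = 0.3750 + 0.1686
  = 0.5436 bits
H(U,V) = -[(1/8)·log₂(1/8) + (7/8)·log₂(7/8)]
  = 0.3750 + 0.1686
  = 0.5436 bits

I(U;V) = H(U) + H(V) - H(U,V)
  = 0.5436 + 0.5436 - 0.5436
  = 0.5436 bits

Yes. I(U;V) = 0.5436 bits, which is > 0.25 bits.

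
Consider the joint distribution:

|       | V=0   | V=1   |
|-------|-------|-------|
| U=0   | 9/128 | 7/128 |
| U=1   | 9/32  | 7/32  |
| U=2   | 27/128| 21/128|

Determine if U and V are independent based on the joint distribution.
Marginal P(U) (row sums):
  P(U=0) = 9/128 + 7/128 = 1/8
  P(U=1) = 9/32 + 7/32 = 1/2
  P(U=2) = 27/128 + 21/128 = 3/8
Marginal P(V) (column sums):
  P(V=0) = 9/128 + 9/32 + 27/128 = 9/16
  P(V=1) = 7/128 + 7/32 + 21/128 = 7/16

U and V are independent iff P(U=i,V=j) = P(U=i)·P(V=j) for every cell.
  P(U=0)·P(V=0) = 1/8 × 9/16 = 9/128 = P(U=0,V=0) ✓
  P(U=0)·P(V=1) = 1/8 × 7/16 = 7/128 = P(U=0,V=1) ✓
  P(U=1)·P(V=0) = 1/2 × 9/16 = 9/32 = P(U=1,V=0) ✓
  P(U=1)·P(V=1) = 1/2 × 7/16 = 7/32 = P(U=1,V=1) ✓
  P(U=2)·P(V=0) = 3/8 × 9/16 = 27/128 = P(U=2,V=0) ✓
  P(U=2)·P(V=1) = 3/8 × 7/16 = 21/128 = P(U=2,V=1) ✓

Yes, U and V are independent: every cell factors, so I(U;V) = 0 bits.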